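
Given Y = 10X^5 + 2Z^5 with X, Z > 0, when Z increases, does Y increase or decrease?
Y increases

Taking the partial derivative:
∂Y/∂Z = 10Z^4

∂Y/∂Z = 10Z^4 > 0 (assuming positive values)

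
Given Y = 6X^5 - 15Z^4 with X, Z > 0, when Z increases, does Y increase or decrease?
Y decreases

Taking the partial derivative:
∂Y/∂Z = -60Z^3

∂Y/∂Z = -60Z^3 < 0 (assuming positive values)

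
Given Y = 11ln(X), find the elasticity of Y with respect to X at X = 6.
Elasticity = 1/ln(6) ≈ 0.5581

Elasticity = (dY/dX) · (X/Y)

dY/dX = 11/X
At X = 6: dY/dX = 11/6, Y = 11·ln(6)

Elasticity = (11/6) · (6 / (11·ln(6))) = 1/ln(6) ≈ 0.5581

Interpretation: for a small percentage change in X, the percentage change in Y is approximately 0.56 times as large.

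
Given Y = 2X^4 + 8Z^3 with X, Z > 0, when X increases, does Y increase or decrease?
Y increases

Taking the partial derivative:
∂Y/∂X = 8X^3

∂Y/∂X = 8X^3 > 0 (assuming positive values)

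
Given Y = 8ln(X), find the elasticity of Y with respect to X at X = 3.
Elasticity = 1/ln(3) ≈ 0.9102

Elasticity = (dY/dX) · (X/Y)

dY/dX = 8/X
At X = 3: dY/dX = 8/3, Y = 8·ln(3)

Elasticity = (8/3) · (3 / (8·ln(3))) = 1/ln(3) ≈ 0.9102

Interpretation: for a small percentage change in X, the percentage change in Y is approximately 0.91 times as large.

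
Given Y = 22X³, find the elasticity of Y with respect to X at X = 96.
Elasticity = 3

Elasticity = (dY/dX) · (X/Y)

dY/dX = 66·X²
At X = 96: dY/dX = 608256, Y = 19464192

Elasticity = 608256 · (96 / 19464192) = 3

Interpretation: for a small percentage change in X, the percentage change in Y is approximately 3.00 times as large.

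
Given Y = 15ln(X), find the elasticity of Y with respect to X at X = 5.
Elasticity = 1/ln(5) ≈ 0.6213

Elasticity = (dY/dX) · (X/Y)

dY/dX = 15/X
At X = 5: dY/dX = 3, Y = 15·ln(5)

Elasticity = 3 · (5 / (15·ln(5))) = 1/ln(5) ≈ 0.6213

Interpretation: for a small percentage change in X, the percentage change in Y is approximately 0.62 times as large.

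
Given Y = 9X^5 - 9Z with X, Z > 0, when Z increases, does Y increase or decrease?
Y decreases

Taking the partial derivative:
∂Y/∂Z = -9

∂Y/∂Z = -9 < 0 (assuming positive values)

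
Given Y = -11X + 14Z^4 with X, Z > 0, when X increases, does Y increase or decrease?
Y decreases

Taking the partial derivative:
∂Y/∂X = -11

∂Y/∂X = -11 < 0 (assuming positive values)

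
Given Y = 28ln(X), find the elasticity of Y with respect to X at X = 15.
Elasticity = 1/ln(15) ≈ 0.3693

Elasticity = (dY/dX) · (X/Y)

dY/dX = 28/X
At X = 15: dY/dX = 28/15, Y = 28·ln(15)

Elasticity = (28/15) · (15 / (28·ln(15))) = 1/ln(15) ≈ 0.3693

Interpretation: for a small percentage change in X, the percentage change in Y is approximately 0.37 times as large.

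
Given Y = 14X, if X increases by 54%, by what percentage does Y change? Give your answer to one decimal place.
54.0%

For Y = 14X:
If X → X(1 + 0.54)
Then Y → Y · (1 + 0.54)^1
     = Y · 1.5400

Percentage change = ((1 + 0.54)^1 − 1) × 100% = 54.0%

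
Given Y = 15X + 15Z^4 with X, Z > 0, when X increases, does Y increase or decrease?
Y increases

Taking the partial derivative:
∂Y/∂X = 15

∂Y/∂X = 15 > 0 (assuming positive values)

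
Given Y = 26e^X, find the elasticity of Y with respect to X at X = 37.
Elasticity = 37

Elasticity = (dY/dX) · (X/Y)

dY/dX = 26·e^X
At X = 37: dY/dX = 26·e^37, Y = 26·e^37

Elasticity = (26·e^37) · (37 / (26·e^37)) = 37

Interpretation: for a small percentage change in X, the percentage change in Y is approximately 37.00 times as large.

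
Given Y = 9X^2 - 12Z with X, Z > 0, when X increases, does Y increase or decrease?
Y increases

Taking the partial derivative:
∂Y/∂X = 18X

∂Y/∂X = 18X > 0 (assuming positive values)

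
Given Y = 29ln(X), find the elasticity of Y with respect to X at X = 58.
Elasticity = 1/ln(58) ≈ 0.2463

Elasticity = (dY/dX) · (X/Y)

dY/dX = 29/X
At X = 58: dY/dX = 1/2, Y = 29·ln(58)

Elasticity = (1/2) · (58 / (29·ln(58))) = 1/ln(58) ≈ 0.2463

Interpretation: for a small percentage change in X, the percentage change in Y is approximately 0.25 times as large.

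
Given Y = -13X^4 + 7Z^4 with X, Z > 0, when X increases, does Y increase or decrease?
Y decreases

Taking the partial derivative:
∂Y/∂X = -52X^3

∂Y/∂X = -52X^3 < 0 (assuming positive values)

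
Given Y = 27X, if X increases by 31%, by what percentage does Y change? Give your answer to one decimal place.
31.0%

For Y = 27X:
If X → X(1 + 0.31)
Then Y → Y · (1 + 0.31)^1
     = Y · 1.3100

Percentage change = ((1 + 0.31)^1 − 1) × 100% = 31.0%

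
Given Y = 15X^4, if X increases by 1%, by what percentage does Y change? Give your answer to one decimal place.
4.1%

For Y = 15X^4:
If X → X(1 + 0.01)
Then Y → Y · (1 + 0.01)^4
     ≈ Y · 1.0406

Percentage change = ((1 + 0.01)^4 − 1) × 100% ≈ 4.1%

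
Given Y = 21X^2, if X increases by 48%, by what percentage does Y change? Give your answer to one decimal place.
119.0%

For Y = 21X^2:
If X → X(1 + 0.48)
Then Y → Y · (1 + 0.48)^2
     = Y · 2.1904

Percentage change = ((1 + 0.48)^2 − 1) × 100% ≈ 119.0%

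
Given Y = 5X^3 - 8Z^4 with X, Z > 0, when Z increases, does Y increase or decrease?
Y decreases

Taking the partial derivative:
∂Y/∂Z = -32Z^3

∂Y/∂Z = -32Z^3 < 0 (assuming positive values)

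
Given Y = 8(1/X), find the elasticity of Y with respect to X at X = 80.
Elasticity = -1

Elasticity = (dY/dX) · (X/Y)

dY/dX = -8/X²
At X = 80: dY/dX = -1/800, Y = 1/10

Elasticity = (-1/800) · (80 / (1/10)) = -1

Interpretation: for a small percentage change in X, the percentage change in Y is approximately -1.00 times as large.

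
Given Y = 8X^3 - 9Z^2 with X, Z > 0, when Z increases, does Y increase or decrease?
Y decreases

Taking the partial derivative:
∂Y/∂Z = -18Z

∂Y/∂Z = -18Z < 0 (assuming positive values)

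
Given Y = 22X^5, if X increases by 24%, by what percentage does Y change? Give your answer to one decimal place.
193.2%

For Y = 22X^5:
If X → X(1 + 0.24)
Then Y → Y · (1 + 0.24)^5
     ≈ Y · 2.9316

Percentage change = ((1 + 0.24)^5 − 1) × 100% ≈ 193.2%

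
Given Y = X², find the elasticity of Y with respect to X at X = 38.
Elasticity = 2

Elasticity = (dY/dX) · (X/Y)

dY/dX = 2·X
At X = 38: dY/dX = 76, Y = 1444

Elasticity = 76 · (38 / 1444) = 2

Interpretation: for a small percentage change in X, the percentage change in Y is approximately 2.00 times as large.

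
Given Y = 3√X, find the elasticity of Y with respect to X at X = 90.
Elasticity = 1/2

Elasticity = (dY/dX) · (X/Y)

dY/dX = 3/(2·√X)
At X = 90: dY/dX = √10/20, Y = 9·√10

Elasticity = (√10/20) · (90 / (9·√10)) = 1/2

Interpretation: for a small percentage change in X, the percentage change in Y is approximately 0.50 times as large.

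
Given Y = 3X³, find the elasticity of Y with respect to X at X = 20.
Elasticity = 3

Elasticity = (dY/dX) · (X/Y)

dY/dX = 9·X²
At X = 20: dY/dX = 3600, Y = 24000

Elasticity = 3600 · (20 / 24000) = 3

Interpretation: for a small percentage change in X, the percentage change in Y is approximately 3.00 times as large.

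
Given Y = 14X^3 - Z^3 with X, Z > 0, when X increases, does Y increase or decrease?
Y increases

Taking the partial derivative:
∂Y/∂X = 42X^2

∂Y/∂X = 42X^2 > 0 (assuming positive values)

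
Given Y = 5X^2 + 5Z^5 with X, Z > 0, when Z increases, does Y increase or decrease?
Y increases

Taking the partial derivative:
∂Y/∂Z = 25Z^4

∂Y/∂Z = 25Z^4 > 0 (assuming positive values)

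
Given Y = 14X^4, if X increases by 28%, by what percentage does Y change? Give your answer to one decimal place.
168.4%

For Y = 14X^4:
If X → X(1 + 0.28)
Then Y → Y · (1 + 0.28)^4
     ≈ Y · 2.6844

Percentage change = ((1 + 0.28)^4 − 1) × 100% ≈ 168.4%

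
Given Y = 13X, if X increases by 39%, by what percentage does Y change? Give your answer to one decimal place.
39.0%

For Y = 13X:
If X → X(1 + 0.39)
Then Y → Y · (1 + 0.39)^1
     = Y · 1.3900

Percentage change = ((1 + 0.39)^1 − 1) × 100% = 39.0%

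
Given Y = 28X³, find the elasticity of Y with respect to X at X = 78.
Elasticity = 3

Elasticity = (dY/dX) · (X/Y)

dY/dX = 84·X²
At X = 78: dY/dX = 511056, Y = 13287456

Elasticity = 511056 · (78 / 13287456) = 3

Interpretation: for a small percentage change in X, the percentage change in Y is approximately 3.00 times as large.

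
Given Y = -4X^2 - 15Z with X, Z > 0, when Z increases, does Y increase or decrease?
Y decreases

Taking the partial derivative:
∂Y/∂Z = -15

∂Y/∂Z = -15 < 0 (assuming positive values)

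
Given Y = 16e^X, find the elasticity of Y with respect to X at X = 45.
Elasticity = 45

Elasticity = (dY/dX) · (X/Y)

dY/dX = 16·e^X
At X = 45: dY/dX = 16·e^45, Y = 16·e^45

Elasticity = (16·e^45) · (45 / (16·e^45)) = 45

Interpretation: for a small percentage change in X, the percentage change in Y is approximately 45.00 times as large.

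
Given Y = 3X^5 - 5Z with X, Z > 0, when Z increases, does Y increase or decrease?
Y decreases

Taking the partial derivative:
∂Y/∂Z = -5

∂Y/∂Z = -5 < 0 (assuming positive values)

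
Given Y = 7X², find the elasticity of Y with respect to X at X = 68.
Elasticity = 2

Elasticity = (dY/dX) · (X/Y)

dY/dX = 14·X
At X = 68: dY/dX = 952, Y = 32368

Elasticity = 952 · (68 / 32368) = 2

Interpretation: for a small percentage change in X, the percentage change in Y is approximately 2.00 times as large.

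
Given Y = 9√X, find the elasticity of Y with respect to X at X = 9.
Elasticity = 1/2

Elasticity = (dY/dX) · (X/Y)

dY/dX = 9/(2·√X)
At X = 9: dY/dX = 3/2, Y = 27

Elasticity = (3/2) · (9 / 27) = 1/2

Interpretation: for a small percentage change in X, the percentage change in Y is approximately 0.50 times as large.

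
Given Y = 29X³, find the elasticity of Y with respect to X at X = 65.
Elasticity = 3

Elasticity = (dY/dX) · (X/Y)

dY/dX = 87·X²
At X = 65: dY/dX = 367575, Y = 7964125

Elasticity = 367575 · (65 / 7964125) = 3

Interpretation: for a small percentage change in X, the percentage change in Y is approximately 3.00 times as large.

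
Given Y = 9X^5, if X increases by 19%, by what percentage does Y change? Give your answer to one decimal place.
138.6%

For Y = 9X^5:
If X → X(1 + 0.19)
Then Y → Y · (1 + 0.19)^5
     ≈ Y · 2.3864

Percentage change = ((1 + 0.19)^5 − 1) × 100% ≈ 138.6%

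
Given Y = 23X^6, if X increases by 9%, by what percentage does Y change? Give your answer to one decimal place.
67.7%

For Y = 23X^6:
If X → X(1 + 0.09)
Then Y → Y · (1 + 0.09)^6
     ≈ Y · 1.6771

Percentage change = ((1 + 0.09)^6 − 1) × 100% ≈ 67.7%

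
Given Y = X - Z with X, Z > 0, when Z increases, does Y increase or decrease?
Y decreases

Taking the partial derivative:
∂Y/∂Z = -1

∂Y/∂Z = -1 < 0 (assuming positive values)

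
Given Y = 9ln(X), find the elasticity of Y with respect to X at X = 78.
Elasticity = 1/ln(78) ≈ 0.2295

Elasticity = (dY/dX) · (X/Y)

dY/dX = 9/X
At X = 78: dY/dX = 3/26, Y = 9·ln(78)

Elasticity = (3/26) · (78 / (9·ln(78))) = 1/ln(78) ≈ 0.2295

Interpretation: for a small percentage change in X, the percentage change in Y is approximately 0.23 times as large.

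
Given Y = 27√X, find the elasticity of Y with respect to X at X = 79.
Elasticity = 1/2

Elasticity = (dY/dX) · (X/Y)

dY/dX = 27/(2·√X)
At X = 79: dY/dX = 27·√79/158, Y = 27·√79

Elasticity = (27·√79/158) · (79 / (27·√79)) = 1/2

Interpretation: for a small percentage change in X, the percentage change in Y is approximately 0.50 times as large.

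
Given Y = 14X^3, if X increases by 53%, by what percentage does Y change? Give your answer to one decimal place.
258.2%

For Y = 14X^3:
If X → X(1 + 0.53)
Then Y → Y · (1 + 0.53)^3
     ≈ Y · 3.5816

Percentage change = ((1 + 0.53)^3 − 1) × 100% ≈ 258.2%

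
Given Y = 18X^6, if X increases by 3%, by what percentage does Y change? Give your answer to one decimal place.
19.4%

For Y = 18X^6:
If X → X(1 + 0.03)
Then Y → Y · (1 + 0.03)^6
     ≈ Y · 1.1941

Percentage change = ((1 + 0.03)^6 − 1) × 100% ≈ 19.4%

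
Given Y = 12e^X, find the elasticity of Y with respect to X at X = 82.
Elasticity = 82

Elasticity = (dY/dX) · (X/Y)

dY/dX = 12·e^X
At X = 82: dY/dX = 12·e^82, Y = 12·e^82

Elasticity = (12·e^82) · (82 / (12·e^82)) = 82

Interpretation: for a small percentage change in X, the percentage change in Y is approximately 82.00 times as large.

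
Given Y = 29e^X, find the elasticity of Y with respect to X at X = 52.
Elasticity = 52

Elasticity = (dY/dX) · (X/Y)

dY/dX = 29·e^X
At X = 52: dY/dX = 29·e^52, Y = 29·e^52

Elasticity = (29·e^52) · (52 / (29·e^52)) = 52

Interpretation: for a small percentage change in X, the percentage change in Y is approximately 52.00 times as large.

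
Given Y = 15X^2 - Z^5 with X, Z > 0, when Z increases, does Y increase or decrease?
Y decreases

Taking the partial derivative:
∂Y/∂Z = -5Z^4

∂Y/∂Z = -5Z^4 < 0 (assuming positive values)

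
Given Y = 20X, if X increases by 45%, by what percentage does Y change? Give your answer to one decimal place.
45.0%

For Y = 20X:
If X → X(1 + 0.45)
Then Y → Y · (1 + 0.45)^1
     = Y · 1.4500

Percentage change = ((1 + 0.45)^1 − 1) × 100% = 45.0%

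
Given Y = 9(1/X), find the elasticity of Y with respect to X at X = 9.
Elasticity = -1

Elasticity = (dY/dX) · (X/Y)

dY/dX = -9/X²
At X = 9: dY/dX = -1/9, Y = 1

Elasticity = (-1/9) · (9 / 1) = -1

Interpretation: for a small percentage change in X, the percentage change in Y is approximately -1.00 times as large.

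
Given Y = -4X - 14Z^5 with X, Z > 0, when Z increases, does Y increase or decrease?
Y decreases

Taking the partial derivative:
∂Y/∂Z = -70Z^4

∂Y/∂Z = -70Z^4 < 0 (assuming positive values)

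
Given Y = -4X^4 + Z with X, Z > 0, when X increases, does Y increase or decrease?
Y decreases

Taking the partial derivative:
∂Y/∂X = -16X^3

∂Y/∂X = -16X^3 < 0 (assuming positive values)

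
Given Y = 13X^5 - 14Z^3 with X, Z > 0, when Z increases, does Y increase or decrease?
Y decreases

Taking the partial derivative:
∂Y/∂Z = -42Z^2

∂Y/∂Z = -42Z^2 < 0 (assuming positive values)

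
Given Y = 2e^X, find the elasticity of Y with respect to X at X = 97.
Elasticity = 97

Elasticity = (dY/dX) · (X/Y)

dY/dX = 2·e^X
At X = 97: dY/dX = 2·e^97, Y = 2·e^97

Elasticity = (2·e^97) · (97 / (2·e^97)) = 97

Interpretation: for a small percentage change in X, the percentage change in Y is approximately 97.00 times as large.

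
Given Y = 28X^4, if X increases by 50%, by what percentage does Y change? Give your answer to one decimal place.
406.3%

For Y = 28X^4:
If X → X(1 + 0.5)
Then Y → Y · (1 + 0.5)^4
     = Y · 5.0625

Percentage change = ((1 + 0.5)^4 − 1) × 100% ≈ 406.3%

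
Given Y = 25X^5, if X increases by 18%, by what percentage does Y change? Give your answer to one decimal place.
128.8%

For Y = 25X^5:
If X → X(1 + 0.18)
Then Y → Y · (1 + 0.18)^5
     ≈ Y · 2.2878

Percentage change = ((1 + 0.18)^5 − 1) × 100% ≈ 128.8%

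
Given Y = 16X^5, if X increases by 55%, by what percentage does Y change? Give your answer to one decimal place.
794.7%

For Y = 16X^5:
If X → X(1 + 0.55)
Then Y → Y · (1 + 0.55)^5
     ≈ Y · 8.9466

Percentage change = ((1 + 0.55)^5 − 1) × 100% ≈ 794.7%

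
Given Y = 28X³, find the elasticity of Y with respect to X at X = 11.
Elasticity = 3

Elasticity = (dY/dX) · (X/Y)

dY/dX = 84·X²
At X = 11: dY/dX = 10164, Y = 37268

Elasticity = 10164 · (11 / 37268) = 3

Interpretation: for a small percentage change in X, the percentage change in Y is approximately 3.00 times as large.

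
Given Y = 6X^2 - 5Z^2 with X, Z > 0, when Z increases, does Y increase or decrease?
Y decreases

Taking the partial derivative:
∂Y/∂Z = -10Z

∂Y/∂Z = -10Z < 0 (assuming positive values)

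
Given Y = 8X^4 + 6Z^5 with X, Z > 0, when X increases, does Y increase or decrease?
Y increases

Taking the partial derivative:
∂Y/∂X = 32X^3

∂Y/∂X = 32X^3 > 0 (assuming positive values)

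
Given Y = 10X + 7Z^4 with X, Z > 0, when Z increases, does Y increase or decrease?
Y increases

Taking the partial derivative:
∂Y/∂Z = 28Z^3

∂Y/∂Z = 28Z^3 > 0 (assuming positive values)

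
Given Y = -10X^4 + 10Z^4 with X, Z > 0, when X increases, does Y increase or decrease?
Y decreases

Taking the partial derivative:
∂Y/∂X = -40X^3

∂Y/∂X = -40X^3 < 0 (assuming positive values)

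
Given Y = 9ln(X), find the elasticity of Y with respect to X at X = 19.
Elasticity = 1/ln(19) ≈ 0.3396

Elasticity = (dY/dX) · (X/Y)

dY/dX = 9/X
At X = 19: dY/dX = 9/19, Y = 9·ln(19)

Elasticity = (9/19) · (19 / (9·ln(19))) = 1/ln(19) ≈ 0.3396

Interpretation: for a small percentage change in X, the percentage change in Y is approximately 0.34 times as large.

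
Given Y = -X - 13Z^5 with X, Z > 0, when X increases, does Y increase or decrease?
Y decreases

Taking the partial derivative:
∂Y/∂X = -1

∂Y/∂X = -1 < 0 (assuming positive values)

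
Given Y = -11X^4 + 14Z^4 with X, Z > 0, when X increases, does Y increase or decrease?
Y decreases

Taking the partial derivative:
∂Y/∂X = -44X^3

∂Y/∂X = -44X^3 < 0 (assuming positive values)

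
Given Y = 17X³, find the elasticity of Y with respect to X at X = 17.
Elasticity = 3

Elasticity = (dY/dX) · (X/Y)

dY/dX = 51·X²
At X = 17: dY/dX = 14739, Y = 83521

Elasticity = 14739 · (17 / 83521) = 3

Interpretation: for a small percentage change in X, the percentage change in Y is approximately 3.00 times as large.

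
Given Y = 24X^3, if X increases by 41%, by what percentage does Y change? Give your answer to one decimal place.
180.3%

For Y = 24X^3:
If X → X(1 + 0.41)
Then Y → Y · (1 + 0.41)^3
     ≈ Y · 2.8032

Percentage change = ((1 + 0.41)^3 − 1) × 100% ≈ 180.3%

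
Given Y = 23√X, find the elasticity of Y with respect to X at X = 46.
Elasticity = 1/2

Elasticity = (dY/dX) · (X/Y)

dY/dX = 23/(2·√X)
At X = 46: dY/dX = √46/4, Y = 23·√46

Elasticity = (√46/4) · (46 / (23·√46)) = 1/2

Interpretation: for a small percentage change in X, the percentage change in Y is approximately 0.50 times as large.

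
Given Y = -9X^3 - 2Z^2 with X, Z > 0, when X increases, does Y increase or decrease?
Y decreases

Taking the partial derivative:
∂Y/∂X = -27X^2

∂Y/∂X = -27X^2 < 0 (assuming positive values)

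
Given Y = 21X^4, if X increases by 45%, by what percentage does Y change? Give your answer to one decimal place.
342.1%

For Y = 21X^4:
If X → X(1 + 0.45)
Then Y → Y · (1 + 0.45)^4
     ≈ Y · 4.4205

Percentage change = ((1 + 0.45)^4 − 1) × 100% ≈ 342.1%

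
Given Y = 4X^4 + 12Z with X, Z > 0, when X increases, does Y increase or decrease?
Y increases

Taking the partial derivative:
∂Y/∂X = 16X^3

∂Y/∂X = 16X^3 > 0 (assuming positive values)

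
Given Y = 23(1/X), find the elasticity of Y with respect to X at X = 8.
Elasticity = -1

Elasticity = (dY/dX) · (X/Y)

dY/dX = -23/X²
At X = 8: dY/dX = -23/64, Y = 23/8

Elasticity = (-23/64) · (8 / (23/8)) = -1

Interpretation: for a small percentage change in X, the percentage change in Y is approximately -1.00 times as large.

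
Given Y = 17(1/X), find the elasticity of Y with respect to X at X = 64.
Elasticity = -1

Elasticity = (dY/dX) · (X/Y)

dY/dX = -17/X²
At X = 64: dY/dX = -17/4096, Y = 17/64

Elasticity = (-17/4096) · (64 / (17/64)) = -1

Interpretation: for a small percentage change in X, the percentage change in Y is approximately -1.00 times as large.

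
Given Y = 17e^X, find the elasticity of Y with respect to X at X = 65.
Elasticity = 65

Elasticity = (dY/dX) · (X/Y)

dY/dX = 17·e^X
At X = 65: dY/dX = 17·e^65, Y = 17·e^65

Elasticity = (17·e^65) · (65 / (17·e^65)) = 65

Interpretation: for a small percentage change in X, the percentage change in Y is approximately 65.00 times as large.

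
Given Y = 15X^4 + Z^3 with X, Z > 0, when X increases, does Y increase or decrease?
Y increases

Taking the partial derivative:
∂Y/∂X = 60X^3

∂Y/∂X = 60X^3 > 0 (assuming positive values)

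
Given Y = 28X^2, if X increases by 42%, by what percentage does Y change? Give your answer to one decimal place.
101.6%

For Y = 28X^2:
If X → X(1 + 0.42)
Then Y → Y · (1 + 0.42)^2
     = Y · 2.0164

Percentage change = ((1 + 0.42)^2 − 1) × 100% ≈ 101.6%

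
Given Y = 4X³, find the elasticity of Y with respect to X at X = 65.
Elasticity = 3

Elasticity = (dY/dX) · (X/Y)

dY/dX = 12·X²
At X = 65: dY/dX = 50700, Y = 1098500

Elasticity = 50700 · (65 / 1098500) = 3

Interpretation: for a small percentage change in X, the percentage change in Y is approximately 3.00 times as large.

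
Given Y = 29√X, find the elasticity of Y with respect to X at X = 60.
Elasticity = 1/2

Elasticity = (dY/dX) · (X/Y)

dY/dX = 29/(2·√X)
At X = 60: dY/dX = 29·√15/60, Y = 58·√15

Elasticity = (29·√15/60) · (60 / (58·√15)) = 1/2

Interpretation: for a small percentage change in X, the percentage change in Y is approximately 0.50 times as large.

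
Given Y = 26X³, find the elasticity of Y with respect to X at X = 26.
Elasticity = 3

Elasticity = (dY/dX) · (X/Y)

dY/dX = 78·X²
At X = 26: dY/dX = 52728, Y = 456976

Elasticity = 52728 · (26 / 456976) = 3

Interpretation: for a small percentage change in X, the percentage change in Y is approximately 3.00 times as large.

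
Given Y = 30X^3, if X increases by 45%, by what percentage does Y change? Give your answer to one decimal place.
204.9%

For Y = 30X^3:
If X → X(1 + 0.45)
Then Y → Y · (1 + 0.45)^3
     ≈ Y · 3.0486

Percentage change = ((1 + 0.45)^3 − 1) × 100% ≈ 204.9%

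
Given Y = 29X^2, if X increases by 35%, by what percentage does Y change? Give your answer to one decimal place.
82.3%

For Y = 29X^2:
If X → X(1 + 0.35)
Then Y → Y · (1 + 0.35)^2
     = Y · 1.8225

Percentage change = ((1 + 0.35)^2 − 1) × 100% ≈ 82.3%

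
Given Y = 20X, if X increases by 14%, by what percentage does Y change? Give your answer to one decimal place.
14.0%

For Y = 20X:
If X → X(1 + 0.14)
Then Y → Y · (1 + 0.14)^1
     = Y · 1.1400

Percentage change = ((1 + 0.14)^1 − 1) × 100% = 14.0%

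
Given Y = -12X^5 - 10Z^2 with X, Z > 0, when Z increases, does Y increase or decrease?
Y decreases

Taking the partial derivative:
∂Y/∂Z = -20Z

∂Y/∂Z = -20Z < 0 (assuming positive values)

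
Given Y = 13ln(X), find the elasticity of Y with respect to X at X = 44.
Elasticity = 1/ln(44) ≈ 0.2643

Elasticity = (dY/dX) · (X/Y)

dY/dX = 13/X
At X = 44: dY/dX = 13/44, Y = 13·ln(44)

Elasticity = (13/44) · (44 / (13·ln(44))) = 1/ln(44) ≈ 0.2643

Interpretation: for a small percentage change in X, the percentage change in Y is approximately 0.26 times as large.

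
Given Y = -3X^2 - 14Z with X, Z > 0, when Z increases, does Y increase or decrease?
Y decreases

Taking the partial derivative:
∂Y/∂Z = -14

∂Y/∂Z = -14 < 0 (assuming positive values)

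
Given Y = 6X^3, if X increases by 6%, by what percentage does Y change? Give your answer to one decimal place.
19.1%

For Y = 6X^3:
If X → X(1 + 0.06)
Then Y → Y · (1 + 0.06)^3
     ≈ Y · 1.1910

Percentage change = ((1 + 0.06)^3 − 1) × 100% ≈ 19.1%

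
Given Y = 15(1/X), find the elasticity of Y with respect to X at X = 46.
Elasticity = -1

Elasticity = (dY/dX) · (X/Y)

dY/dX = -15/X²
At X = 46: dY/dX = -15/2116, Y = 15/46

Elasticity = (-15/2116) · (46 / (15/46)) = -1

Interpretation: for a small percentage change in X, the percentage change in Y is approximately -1.00 times as large.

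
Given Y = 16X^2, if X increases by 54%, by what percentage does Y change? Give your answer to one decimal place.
137.2%

For Y = 16X^2:
If X → X(1 + 0.54)
Then Y → Y · (1 + 0.54)^2
     = Y · 2.3716

Percentage change = ((1 + 0.54)^2 − 1) × 100% ≈ 137.2%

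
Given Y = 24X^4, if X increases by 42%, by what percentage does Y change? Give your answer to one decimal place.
306.6%

For Y = 24X^4:
If X → X(1 + 0.42)
Then Y → Y · (1 + 0.42)^4
     ≈ Y · 4.0659

Percentage change = ((1 + 0.42)^4 − 1) × 100% ≈ 306.6%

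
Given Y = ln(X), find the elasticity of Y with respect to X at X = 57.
Elasticity = 1/ln(57) ≈ 0.2473

Elasticity = (dY/dX) · (X/Y)

dY/dX = 1/X
At X = 57: dY/dX = 1/57, Y = ln(57)

Elasticity = (1/57) · (57 / (ln(57))) = 1/ln(57) ≈ 0.2473

Interpretation: for a small percentage change in X, the percentage change in Y is approximately 0.25 times as large.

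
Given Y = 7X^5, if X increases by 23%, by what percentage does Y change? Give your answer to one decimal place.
181.5%

For Y = 7X^5:
If X → X(1 + 0.23)
Then Y → Y · (1 + 0.23)^5
     ≈ Y · 2.8153

Percentage change = ((1 + 0.23)^5 − 1) × 100% ≈ 181.5%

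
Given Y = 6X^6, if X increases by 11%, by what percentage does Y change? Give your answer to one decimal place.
87.0%

For Y = 6X^6:
If X → X(1 + 0.11)
Then Y → Y · (1 + 0.11)^6
     ≈ Y · 1.8704

Percentage change = ((1 + 0.11)^6 − 1) × 100% ≈ 87.0%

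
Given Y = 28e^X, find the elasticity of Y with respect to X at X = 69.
Elasticity = 69

Elasticity = (dY/dX) · (X/Y)

dY/dX = 28·e^X
At X = 69: dY/dX = 28·e^69, Y = 28·e^69

Elasticity = (28·e^69) · (69 / (28·e^69)) = 69

Interpretation: for a small percentage change in X, the percentage change in Y is approximately 69.00 times as large.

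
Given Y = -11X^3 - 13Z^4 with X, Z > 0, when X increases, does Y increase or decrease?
Y decreases

Taking the partial derivative:
∂Y/∂X = -33X^2

∂Y/∂X = -33X^2 < 0 (assuming positive values)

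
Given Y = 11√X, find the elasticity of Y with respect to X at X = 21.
Elasticity = 1/2

Elasticity = (dY/dX) · (X/Y)

dY/dX = 11/(2·√X)
At X = 21: dY/dX = 11·√21/42, Y = 11·√21

Elasticity = (11·√21/42) · (21 / (11·√21)) = 1/2

Interpretation: for a small percentage change in X, the percentage change in Y is approximately 0.50 times as large.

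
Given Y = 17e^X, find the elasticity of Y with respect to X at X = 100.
Elasticity = 100

Elasticity = (dY/dX) · (X/Y)

dY/dX = 17·e^X
At X = 100: dY/dX = 17·e^100, Y = 17·e^100

Elasticity = (17·e^100) · (100 / (17·e^100)) = 100

Interpretation: for a small percentage change in X, the percentage change in Y is approximately 100.00 times as large.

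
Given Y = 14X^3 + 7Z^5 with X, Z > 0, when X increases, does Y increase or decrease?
Y increases

Taking the partial derivative:
∂Y/∂X = 42X^2

∂Y/∂X = 42X^2 > 0 (assuming positive values)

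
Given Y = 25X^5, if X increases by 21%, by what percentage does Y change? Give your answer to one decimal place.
159.4%

For Y = 25X^5:
If X → X(1 + 0.21)
Then Y → Y · (1 + 0.21)^5
     ≈ Y · 2.5937

Percentage change = ((1 + 0.21)^5 − 1) × 100% ≈ 159.4%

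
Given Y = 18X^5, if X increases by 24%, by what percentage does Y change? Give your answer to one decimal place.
193.2%

For Y = 18X^5:
If X → X(1 + 0.24)
Then Y → Y · (1 + 0.24)^5
     ≈ Y · 2.9316

Percentage change = ((1 + 0.24)^5 − 1) × 100% ≈ 193.2%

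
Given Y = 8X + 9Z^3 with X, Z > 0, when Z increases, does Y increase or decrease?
Y increases

Taking the partial derivative:
∂Y/∂Z = 27Z^2

∂Y/∂Z = 27Z^2 > 0 (assuming positive values)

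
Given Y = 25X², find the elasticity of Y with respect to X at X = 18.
Elasticity = 2

Elasticity = (dY/dX) · (X/Y)

dY/dX = 50·X
At X = 18: dY/dX = 900, Y = 8100

Elasticity = 900 · (18 / 8100) = 2

Interpretation: for a small percentage change in X, the percentage change in Y is approximately 2.00 times as large.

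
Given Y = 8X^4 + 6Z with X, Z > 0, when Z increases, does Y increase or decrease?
Y increases

Taking the partial derivative:
∂Y/∂Z = 6

∂Y/∂Z = 6 > 0 (assuming positive values)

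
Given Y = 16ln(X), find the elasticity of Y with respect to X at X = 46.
Elasticity = 1/ln(46) ≈ 0.2612

Elasticity = (dY/dX) · (X/Y)

dY/dX = 16/X
At X = 46: dY/dX = 8/23, Y = 16·ln(46)

Elasticity = (8/23) · (46 / (16·ln(46))) = 1/ln(46) ≈ 0.2612

Interpretation: for a small percentage change in X, the percentage change in Y is approximately 0.26 times as large.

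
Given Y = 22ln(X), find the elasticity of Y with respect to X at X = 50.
Elasticity = 1/ln(50) ≈ 0.2556

Elasticity = (dY/dX) · (X/Y)

dY/dX = 22/X
At X = 50: dY/dX = 11/25, Y = 22·ln(50)

Elasticity = (11/25) · (50 / (22·ln(50))) = 1/ln(50) ≈ 0.2556

Interpretation: for a small percentage change in X, the percentage change in Y is approximately 0.26 times as large.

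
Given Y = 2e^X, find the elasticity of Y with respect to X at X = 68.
Elasticity = 68

Elasticity = (dY/dX) · (X/Y)

dY/dX = 2·e^X
At X = 68: dY/dX = 2·e^68, Y = 2·e^68

Elasticity = (2·e^68) · (68 / (2·e^68)) = 68

Interpretation: for a small percentage change in X, the percentage change in Y is approximately 68.00 times as large.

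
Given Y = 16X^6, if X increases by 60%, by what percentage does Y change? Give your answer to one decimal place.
1577.7%

For Y = 16X^6:
If X → X(1 + 0.6)
Then Y → Y · (1 + 0.6)^6
     ≈ Y · 16.7772

Percentage change = ((1 + 0.6)^6 − 1) × 100% ≈ 1577.7%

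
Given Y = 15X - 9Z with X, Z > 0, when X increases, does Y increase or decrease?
Y increases

Taking the partial derivative:
∂Y/∂X = 15

∂Y/∂X = 15 > 0 (assuming positive values)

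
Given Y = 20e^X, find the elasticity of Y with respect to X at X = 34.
Elasticity = 34

Elasticity = (dY/dX) · (X/Y)

dY/dX = 20·e^X
At X = 34: dY/dX = 20·e^34, Y = 20·e^34

Elasticity = (20·e^34) · (34 / (20·e^34)) = 34

Interpretation: for a small percentage change in X, the percentage change in Y is approximately 34.00 times as large.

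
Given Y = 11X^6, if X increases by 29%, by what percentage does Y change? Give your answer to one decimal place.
360.8%

For Y = 11X^6:
If X → X(1 + 0.29)
Then Y → Y · (1 + 0.29)^6
     ≈ Y · 4.6083

Percentage change = ((1 + 0.29)^6 − 1) × 100% ≈ 360.8%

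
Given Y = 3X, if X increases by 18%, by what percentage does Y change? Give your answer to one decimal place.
18.0%

For Y = 3X:
If X → X(1 + 0.18)
Then Y → Y · (1 + 0.18)^1
     = Y · 1.1800

Percentage change = ((1 + 0.18)^1 − 1) × 100% = 18.0%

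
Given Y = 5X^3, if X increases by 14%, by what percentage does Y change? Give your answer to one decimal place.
48.2%

For Y = 5X^3:
If X → X(1 + 0.14)
Then Y → Y · (1 + 0.14)^3
     ≈ Y · 1.4815

Percentage change = ((1 + 0.14)^3 − 1) × 100% ≈ 48.2%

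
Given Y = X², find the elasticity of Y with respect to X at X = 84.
Elasticity = 2

Elasticity = (dY/dX) · (X/Y)

dY/dX = 2·X
At X = 84: dY/dX = 168, Y = 7056

Elasticity = 168 · (84 / 7056) = 2

Interpretation: for a small percentage change in X, the percentage change in Y is approximately 2.00 times as large.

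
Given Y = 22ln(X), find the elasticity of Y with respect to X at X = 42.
Elasticity = 1/ln(42) ≈ 0.2675

Elasticity = (dY/dX) · (X/Y)

dY/dX = 22/X
At X = 42: dY/dX = 11/21, Y = 22·ln(42)

Elasticity = (11/21) · (42 / (22·ln(42))) = 1/ln(42) ≈ 0.2675

Interpretation: for a small percentage change in X, the percentage change in Y is approximately 0.27 times as large.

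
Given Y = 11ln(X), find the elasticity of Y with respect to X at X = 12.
Elasticity = 1/ln(12) ≈ 0.4024

Elasticity = (dY/dX) · (X/Y)

dY/dX = 11/X
At X = 12: dY/dX = 11/12, Y = 11·ln(12)

Elasticity = (11/12) · (12 / (11·ln(12))) = 1/ln(12) ≈ 0.4024

Interpretation: for a small percentage change in X, the percentage change in Y is approximately 0.40 times as large.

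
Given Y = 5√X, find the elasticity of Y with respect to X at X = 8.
Elasticity = 1/2

Elasticity = (dY/dX) · (X/Y)

dY/dX = 5/(2·√X)
At X = 8: dY/dX = 5·√2/8, Y = 10·√2

Elasticity = (5·√2/8) · (8 / (10·√2)) = 1/2

Interpretation: for a small percentage change in X, the percentage change in Y is approximately 0.50 times as large.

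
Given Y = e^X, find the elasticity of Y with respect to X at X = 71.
Elasticity = 71

Elasticity = (dY/dX) · (X/Y)

dY/dX = e^X
At X = 71: dY/dX = e^71, Y = e^71

Elasticity = (e^71) · (71 / (e^71)) = 71

Interpretation: for a small percentage change in X, the percentage change in Y is approximately 71.00 times as large.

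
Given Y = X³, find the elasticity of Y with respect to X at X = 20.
Elasticity = 3

Elasticity = (dY/dX) · (X/Y)

dY/dX = 3·X²
At X = 20: dY/dX = 1200, Y = 8000

Elasticity = 1200 · (20 / 8000) = 3

Interpretation: for a small percentage change in X, the percentage change in Y is approximately 3.00 times as large.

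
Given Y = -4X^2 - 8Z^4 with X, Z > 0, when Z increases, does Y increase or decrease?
Y decreases

Taking the partial derivative:
∂Y/∂Z = -32Z^3

∂Y/∂Z = -32Z^3 < 0 (assuming positive values)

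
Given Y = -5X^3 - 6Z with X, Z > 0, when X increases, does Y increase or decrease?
Y decreases

Taking the partial derivative:
∂Y/∂X = -15X^2

∂Y/∂X = -15X^2 < 0 (assuming positive values)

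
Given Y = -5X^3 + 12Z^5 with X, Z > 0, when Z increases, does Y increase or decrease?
Y increases

Taking the partial derivative:
∂Y/∂Z = 60Z^4

∂Y/∂Z = 60Z^4 > 0 (assuming positive values)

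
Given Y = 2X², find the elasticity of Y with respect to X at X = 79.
Elasticity = 2

Elasticity = (dY/dX) · (X/Y)

dY/dX = 4·X
At X = 79: dY/dX = 316, Y = 12482

Elasticity = 316 · (79 / 12482) = 2

Interpretation: for a small percentage change in X, the percentage change in Y is approximately 2.00 times as large.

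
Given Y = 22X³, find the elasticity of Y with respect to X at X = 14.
Elasticity = 3

Elasticity = (dY/dX) · (X/Y)

dY/dX = 66·X²
At X = 14: dY/dX = 12936, Y = 60368

Elasticity = 12936 · (14 / 60368) = 3

Interpretation: for a small percentage change in X, the percentage change in Y is approximately 3.00 times as large.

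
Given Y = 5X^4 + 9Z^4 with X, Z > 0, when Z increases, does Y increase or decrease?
Y increases

Taking the partial derivative:
∂Y/∂Z = 36Z^3

∂Y/∂Z = 36Z^3 > 0 (assuming positive values)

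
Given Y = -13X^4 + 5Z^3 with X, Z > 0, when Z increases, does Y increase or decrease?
Y increases

Taking the partial derivative:
∂Y/∂Z = 15Z^2

∂Y/∂Z = 15Z^2 > 0 (assuming positive values)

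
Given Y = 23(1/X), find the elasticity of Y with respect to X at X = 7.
Elasticity = -1

Elasticity = (dY/dX) · (X/Y)

dY/dX = -23/X²
At X = 7: dY/dX = -23/49, Y = 23/7

Elasticity = (-23/49) · (7 / (23/7)) = -1

Interpretation: for a small percentage change in X, the percentage change in Y is approximately -1.00 times as large.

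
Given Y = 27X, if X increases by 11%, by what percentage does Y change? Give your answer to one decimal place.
11.0%

For Y = 27X:
If X → X(1 + 0.11)
Then Y → Y · (1 + 0.11)^1
     = Y · 1.1100

Percentage change = ((1 + 0.11)^1 − 1) × 100% = 11.0%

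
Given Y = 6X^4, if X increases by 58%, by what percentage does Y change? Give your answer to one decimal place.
523.2%

For Y = 6X^4:
If X → X(1 + 0.58)
Then Y → Y · (1 + 0.58)^4
     ≈ Y · 6.2320

Percentage change = ((1 + 0.58)^4 − 1) × 100% ≈ 523.2%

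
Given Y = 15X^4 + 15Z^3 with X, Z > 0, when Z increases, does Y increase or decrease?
Y increases

Taking the partial derivative:
∂Y/∂Z = 45Z^2

∂Y/∂Z = 45Z^2 > 0 (assuming positive values)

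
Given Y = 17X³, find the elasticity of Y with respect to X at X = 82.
Elasticity = 3

Elasticity = (dY/dX) · (X/Y)

dY/dX = 51·X²
At X = 82: dY/dX = 342924, Y = 9373256

Elasticity = 342924 · (82 / 9373256) = 3

Interpretation: for a small percentage change in X, the percentage change in Y is approximately 3.00 times as large.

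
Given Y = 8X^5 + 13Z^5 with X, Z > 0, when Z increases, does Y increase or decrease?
Y increases

Taking the partial derivative:
∂Y/∂Z = 65Z^4

∂Y/∂Z = 65Z^4 > 0 (assuming positive values)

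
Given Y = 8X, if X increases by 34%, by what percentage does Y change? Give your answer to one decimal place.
34.0%

For Y = 8X:
If X → X(1 + 0.34)
Then Y → Y · (1 + 0.34)^1
     = Y · 1.3400

Percentage change = ((1 + 0.34)^1 − 1) × 100% = 34.0%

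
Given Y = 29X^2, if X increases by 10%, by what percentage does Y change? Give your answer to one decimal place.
21.0%

For Y = 29X^2:
If X → X(1 + 0.1)
Then Y → Y · (1 + 0.1)^2
     = Y · 1.2100

Percentage change = ((1 + 0.1)^2 − 1) × 100% = 21.0%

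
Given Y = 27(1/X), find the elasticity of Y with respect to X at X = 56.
Elasticity = -1

Elasticity = (dY/dX) · (X/Y)

dY/dX = -27/X²
At X = 56: dY/dX = -27/3136, Y = 27/56

Elasticity = (-27/3136) · (56 / (27/56)) = -1

Interpretation: for a small percentage change in X, the percentage change in Y is approximately -1.00 times as large.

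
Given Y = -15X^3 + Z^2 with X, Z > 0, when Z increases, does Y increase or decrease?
Y increases

Taking the partial derivative:
∂Y/∂Z = 2Z

∂Y/∂Z = 2Z > 0 (assuming positive values)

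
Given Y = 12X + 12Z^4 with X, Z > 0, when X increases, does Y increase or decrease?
Y increases

Taking the partial derivative:
∂Y/∂X = 12

∂Y/∂X = 12 > 0 (assuming positive values)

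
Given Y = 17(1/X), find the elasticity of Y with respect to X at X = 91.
Elasticity = -1

Elasticity = (dY/dX) · (X/Y)

dY/dX = -17/X²
At X = 91: dY/dX = -17/8281, Y = 17/91

Elasticity = (-17/8281) · (91 / (17/91)) = -1

Interpretation: for a small percentage change in X, the percentage change in Y is approximately -1.00 times as large.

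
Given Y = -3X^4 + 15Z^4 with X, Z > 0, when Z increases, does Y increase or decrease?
Y increases

Taking the partial derivative:
∂Y/∂Z = 60Z^3

∂Y/∂Z = 60Z^3 > 0 (assuming positive values)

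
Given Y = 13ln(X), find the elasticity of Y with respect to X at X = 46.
Elasticity = 1/ln(46) ≈ 0.2612

Elasticity = (dY/dX) · (X/Y)

dY/dX = 13/X
At X = 46: dY/dX = 13/46, Y = 13·ln(46)

Elasticity = (13/46) · (46 / (13·ln(46))) = 1/ln(46) ≈ 0.2612

Interpretation: for a small percentage change in X, the percentage change in Y is approximately 0.26 times as large.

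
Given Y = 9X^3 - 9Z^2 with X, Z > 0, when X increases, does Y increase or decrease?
Y increases

Taking the partial derivative:
∂Y/∂X = 27X^2

∂Y/∂X = 27X^2 > 0 (assuming positive values)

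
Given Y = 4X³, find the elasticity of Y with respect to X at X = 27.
Elasticity = 3

Elasticity = (dY/dX) · (X/Y)

dY/dX = 12·X²
At X = 27: dY/dX = 8748, Y = 78732

Elasticity = 8748 · (27 / 78732) = 3

Interpretation: for a small percentage change in X, the percentage change in Y is approximately 3.00 times as large.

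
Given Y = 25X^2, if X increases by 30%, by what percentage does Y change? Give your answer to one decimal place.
69.0%

For Y = 25X^2:
If X → X(1 + 0.3)
Then Y → Y · (1 + 0.3)^2
     = Y · 1.6900

Percentage change = ((1 + 0.3)^2 − 1) × 100% = 69.0%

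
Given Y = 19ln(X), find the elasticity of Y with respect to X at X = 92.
Elasticity = 1/ln(92) ≈ 0.2212

Elasticity = (dY/dX) · (X/Y)

dY/dX = 19/X
At X = 92: dY/dX = 19/92, Y = 19·ln(92)

Elasticity = (19/92) · (92 / (19·ln(92))) = 1/ln(92) ≈ 0.2212

Interpretation: for a small percentage change in X, the percentage change in Y is approximately 0.22 times as large.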